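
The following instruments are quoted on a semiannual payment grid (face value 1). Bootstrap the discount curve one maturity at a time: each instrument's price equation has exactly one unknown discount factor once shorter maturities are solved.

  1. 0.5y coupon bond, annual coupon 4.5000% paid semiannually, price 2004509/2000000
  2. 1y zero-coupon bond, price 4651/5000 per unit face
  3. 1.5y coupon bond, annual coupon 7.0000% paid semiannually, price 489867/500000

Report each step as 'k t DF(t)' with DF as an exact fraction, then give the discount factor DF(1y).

step 1 [0.5y] bond c/2=9/400: DF=(2004509/2000000 − 9/400·(0))/(1+9/400) = 4901/5000 ≈ 0.980200
step 2 [1y] zero: DF = P = 4651/5000 ≈ 0.930200
step 3 [1.5y] bond c/2=7/200: DF=(489867/500000 − 7/200·(0.980200+0.930200))/(1+7/200) = 441/500 ≈ 0.882000

1 1/2 4901/5000
2 1 4651/5000
3 3/2 441/500
DF(1y) = 4651/5000 ≈ 0.930200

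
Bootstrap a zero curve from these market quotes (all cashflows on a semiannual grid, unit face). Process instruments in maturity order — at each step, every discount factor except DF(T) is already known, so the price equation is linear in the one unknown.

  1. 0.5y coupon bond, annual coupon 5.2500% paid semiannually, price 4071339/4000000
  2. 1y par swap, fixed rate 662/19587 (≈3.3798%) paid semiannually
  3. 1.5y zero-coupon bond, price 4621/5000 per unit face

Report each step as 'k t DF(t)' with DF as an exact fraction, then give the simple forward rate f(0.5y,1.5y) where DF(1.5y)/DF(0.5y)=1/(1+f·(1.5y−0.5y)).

step 1 [0.5y] bond c/2=21/800: DF=(4071339/4000000 − 21/800·(0))/(1+21/800) = 4959/5000 ≈ 0.991800
step 2 [1y] swap r/2=331/19587: DF=(1 − 331/19587·(0.991800))/(1+331/19587) = 9669/10000 ≈ 0.966900
step 3 [1.5y] zero: DF = P = 4621/5000 ≈ 0.924200

1 1/2 4959/5000
2 1 9669/10000
3 3/2 4621/5000
f(0.5y,1.5y) = ((4959/5000)/(4621/5000) − 1)/(1) = 338/4621 ≈ 7.3144%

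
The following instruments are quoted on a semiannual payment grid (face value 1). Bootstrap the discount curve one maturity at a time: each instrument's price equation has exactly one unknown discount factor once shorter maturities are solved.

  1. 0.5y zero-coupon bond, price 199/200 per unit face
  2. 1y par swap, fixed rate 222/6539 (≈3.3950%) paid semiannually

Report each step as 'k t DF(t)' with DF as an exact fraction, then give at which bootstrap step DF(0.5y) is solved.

1 1/2 199/200
2 1 9667/10000
DF(0.5y) is solved at step 1

step 1 [0.5y] zero: DF = P = 199/200 ≈ 0.995000
step 2 [1y] swap r/2=111/6539: DF=(1 − 111/6539·(0.995000))/(1+111/6539) = 9667/10000 ≈ 0.966700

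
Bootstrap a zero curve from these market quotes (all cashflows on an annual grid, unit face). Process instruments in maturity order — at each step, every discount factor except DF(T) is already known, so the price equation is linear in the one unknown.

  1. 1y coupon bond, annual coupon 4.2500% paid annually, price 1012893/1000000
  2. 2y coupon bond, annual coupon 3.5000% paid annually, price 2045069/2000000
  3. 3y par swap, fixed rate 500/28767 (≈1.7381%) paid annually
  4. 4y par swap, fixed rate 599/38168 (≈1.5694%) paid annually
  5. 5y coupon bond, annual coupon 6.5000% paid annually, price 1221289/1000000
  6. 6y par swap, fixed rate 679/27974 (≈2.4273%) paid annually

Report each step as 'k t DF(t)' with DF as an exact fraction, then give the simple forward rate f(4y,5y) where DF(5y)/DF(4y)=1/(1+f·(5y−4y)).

1 1 2429/2500
2 2 9551/10000
3 3 19/20
4 4 9401/10000
5 5 4569/5000
6 6 4321/5000
f(4y,5y) = ((9401/10000)/(4569/5000) − 1)/(1) = 263/9138 ≈ 2.8781%

step 1 [1y] bond c/1=17/400: DF=(1012893/1000000 − 17/400·(0))/(1+17/400) = 2429/2500 ≈ 0.971600
step 2 [2y] bond c/1=7/200: DF=(2045069/2000000 − 7/200·(0.971600))/(1+7/200) = 9551/10000 ≈ 0.955100
step 3 [3y] swap r/1=500/28767: DF=(1 − 500/28767·(0.971600+0.955100))/(1+500/28767) = 19/20 ≈ 0.950000
step 4 [4y] swap r/1=599/38168: DF=(1 − 599/38168·(0.971600+0.955100+0.950000))/(1+599/38168) = 9401/10000 ≈ 0.940100
step 5 [5y] bond c/1=13/200: DF=(1221289/1000000 − 13/200·(0.971600+0.955100+0.950000+0.940100))/(1+13/200) = 4569/5000 ≈ 0.913800
step 6 [6y] swap r/1=679/27974: DF=(1 − 679/27974·(0.971600+0.955100+0.950000+0.940100+0.913800))/(1+679/27974) = 4321/5000 ≈ 0.864200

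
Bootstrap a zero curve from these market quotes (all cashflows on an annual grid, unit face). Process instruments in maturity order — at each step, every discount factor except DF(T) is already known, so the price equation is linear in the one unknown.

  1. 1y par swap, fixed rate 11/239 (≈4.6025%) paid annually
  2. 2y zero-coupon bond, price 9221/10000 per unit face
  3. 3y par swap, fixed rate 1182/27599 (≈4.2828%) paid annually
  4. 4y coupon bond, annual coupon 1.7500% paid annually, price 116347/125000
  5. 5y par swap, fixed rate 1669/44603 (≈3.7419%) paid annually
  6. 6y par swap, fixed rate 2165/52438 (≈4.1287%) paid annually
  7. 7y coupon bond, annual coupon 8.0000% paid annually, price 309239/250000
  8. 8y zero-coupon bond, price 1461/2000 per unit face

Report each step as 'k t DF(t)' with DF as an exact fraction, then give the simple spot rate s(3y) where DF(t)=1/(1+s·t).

1 1 239/250
2 2 9221/10000
3 3 4409/5000
4 4 8673/10000
5 5 8331/10000
6 6 1567/2000
7 7 7569/10000
8 8 1461/2000
s(3y) = (1/(4409/5000) − 1)/(3) = 197/4409 ≈ 4.4681%

step 1 [1y] swap r/1=11/239: DF=(1 − 11/239·(0))/(1+11/239) = 239/250 ≈ 0.956000
step 2 [2y] zero: DF = P = 9221/10000 ≈ 0.922100
step 3 [3y] swap r/1=1182/27599: DF=(1 − 1182/27599·(0.956000+0.922100))/(1+1182/27599) = 4409/5000 ≈ 0.881800
step 4 [4y] bond c/1=7/400: DF=(116347/125000 − 7/400·(0.956000+0.922100+0.881800))/(1+7/400) = 8673/10000 ≈ 0.867300
step 5 [5y] swap r/1=1669/44603: DF=(1 − 1669/44603·(0.956000+0.922100+0.881800+0.867300))/(1+1669/44603) = 8331/10000 ≈ 0.833100
step 6 [6y] swap r/1=2165/52438: DF=(1 − 2165/52438·(0.956000+0.922100+0.881800+0.867300+0.833100))/(1+2165/52438) = 1567/2000 ≈ 0.783500
step 7 [7y] bond c/1=2/25: DF=(309239/250000 − 2/25·(0.956000+0.922100+0.881800+0.867300+0.833100+0.783500))/(1+2/25) = 7569/10000 ≈ 0.756900
step 8 [8y] zero: DF = P = 1461/2000 ≈ 0.730500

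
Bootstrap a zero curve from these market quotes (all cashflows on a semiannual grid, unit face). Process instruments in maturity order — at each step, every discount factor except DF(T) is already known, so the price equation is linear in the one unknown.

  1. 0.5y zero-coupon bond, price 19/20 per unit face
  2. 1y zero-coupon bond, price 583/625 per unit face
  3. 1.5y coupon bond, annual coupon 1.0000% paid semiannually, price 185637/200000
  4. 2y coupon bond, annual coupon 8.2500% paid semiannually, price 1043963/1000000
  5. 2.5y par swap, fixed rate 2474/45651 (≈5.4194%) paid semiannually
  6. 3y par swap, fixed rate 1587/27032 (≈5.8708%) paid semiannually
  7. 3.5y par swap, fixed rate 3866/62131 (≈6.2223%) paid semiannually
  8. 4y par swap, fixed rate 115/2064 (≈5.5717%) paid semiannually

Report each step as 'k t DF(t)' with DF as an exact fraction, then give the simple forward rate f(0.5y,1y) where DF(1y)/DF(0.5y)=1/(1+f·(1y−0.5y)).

1 1/2 19/20
2 1 583/625
3 3/2 4571/5000
4 2 4459/5000
5 5/2 8763/10000
6 3 8413/10000
7 7/2 8067/10000
8 4 1609/2000
f(0.5y,1y) = ((19/20)/(583/625) − 1)/(1/2) = 43/1166 ≈ 3.6878%

step 1 [0.5y] zero: DF = P = 19/20 ≈ 0.950000
step 2 [1y] zero: DF = P = 583/625 ≈ 0.932800
step 3 [1.5y] bond c/2=1/200: DF=(185637/200000 − 1/200·(0.950000+0.932800))/(1+1/200) = 4571/5000 ≈ 0.914200
step 4 [2y] bond c/2=33/800: DF=(1043963/1000000 − 33/800·(0.950000+0.932800+0.914200))/(1+33/800) = 4459/5000 ≈ 0.891800
step 5 [2.5y] swap r/2=1237/45651: DF=(1 − 1237/45651·(0.950000+0.932800+0.914200+0.891800))/(1+1237/45651) = 8763/10000 ≈ 0.876300
step 6 [3y] swap r/2=1587/54064: DF=(1 − 1587/54064·(0.950000+0.932800+0.914200+0.891800+0.876300))/(1+1587/54064) = 8413/10000 ≈ 0.841300
step 7 [3.5y] swap r/2=1933/62131: DF=(1 − 1933/62131·(0.950000+0.932800+0.914200+0.891800+0.876300+0.841300))/(1+1933/62131) = 8067/10000 ≈ 0.806700
step 8 [4y] swap r/2=115/4128: DF=(1 − 115/4128·(0.950000+0.932800+0.914200+0.891800+0.876300+0.841300+0.806700))/(1+115/4128) = 1609/2000 ≈ 0.804500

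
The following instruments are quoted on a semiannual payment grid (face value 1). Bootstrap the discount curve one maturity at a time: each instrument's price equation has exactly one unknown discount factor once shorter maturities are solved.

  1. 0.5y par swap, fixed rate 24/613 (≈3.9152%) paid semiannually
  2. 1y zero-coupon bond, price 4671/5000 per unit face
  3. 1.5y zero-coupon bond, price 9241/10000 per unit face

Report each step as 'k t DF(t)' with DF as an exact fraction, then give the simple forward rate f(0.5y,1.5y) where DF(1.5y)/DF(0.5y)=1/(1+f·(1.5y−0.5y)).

1 1/2 613/625
2 1 4671/5000
3 3/2 9241/10000
f(0.5y,1.5y) = ((613/625)/(9241/10000) − 1)/(1) = 567/9241 ≈ 6.1357%

step 1 [0.5y] swap r/2=12/613: DF=(1 − 12/613·(0))/(1+12/613) = 613/625 ≈ 0.980800
step 2 [1y] zero: DF = P = 4671/5000 ≈ 0.934200
step 3 [1.5y] zero: DF = P = 9241/10000 ≈ 0.924100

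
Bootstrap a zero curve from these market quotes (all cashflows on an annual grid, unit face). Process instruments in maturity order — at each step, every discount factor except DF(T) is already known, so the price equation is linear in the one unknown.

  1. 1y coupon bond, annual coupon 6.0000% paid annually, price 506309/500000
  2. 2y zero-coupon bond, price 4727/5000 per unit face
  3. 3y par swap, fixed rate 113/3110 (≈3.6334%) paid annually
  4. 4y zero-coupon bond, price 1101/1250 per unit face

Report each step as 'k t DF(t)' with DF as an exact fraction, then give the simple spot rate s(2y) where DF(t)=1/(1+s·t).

1 1 9553/10000
2 2 4727/5000
3 3 8983/10000
4 4 1101/1250
s(2y) = (1/(4727/5000) − 1)/(2) = 273/9454 ≈ 2.8877%

step 1 [1y] bond c/1=3/50: DF=(506309/500000 − 3/50·(0))/(1+3/50) = 9553/10000 ≈ 0.955300
step 2 [2y] zero: DF = P = 4727/5000 ≈ 0.945400
step 3 [3y] swap r/1=113/3110: DF=(1 − 113/3110·(0.955300+0.945400))/(1+113/3110) = 8983/10000 ≈ 0.898300
step 4 [4y] zero: DF = P = 1101/1250 ≈ 0.880800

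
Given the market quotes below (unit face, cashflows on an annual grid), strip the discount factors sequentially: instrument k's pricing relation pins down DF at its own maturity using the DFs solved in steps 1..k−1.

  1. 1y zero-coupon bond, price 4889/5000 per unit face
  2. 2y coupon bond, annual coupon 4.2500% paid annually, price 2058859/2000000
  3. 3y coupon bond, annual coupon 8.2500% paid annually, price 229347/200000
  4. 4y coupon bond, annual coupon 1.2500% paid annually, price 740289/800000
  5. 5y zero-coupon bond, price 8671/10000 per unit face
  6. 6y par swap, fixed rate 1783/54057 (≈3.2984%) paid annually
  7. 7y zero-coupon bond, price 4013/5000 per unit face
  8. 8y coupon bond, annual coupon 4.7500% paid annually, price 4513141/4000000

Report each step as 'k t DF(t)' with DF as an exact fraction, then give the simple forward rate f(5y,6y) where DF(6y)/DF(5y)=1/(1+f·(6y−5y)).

step 1 [1y] zero: DF = P = 4889/5000 ≈ 0.977800
step 2 [2y] bond c/1=17/400: DF=(2058859/2000000 − 17/400·(0.977800))/(1+17/400) = 2369/2500 ≈ 0.947600
step 3 [3y] bond c/1=33/400: DF=(229347/200000 − 33/400·(0.977800+0.947600))/(1+33/400) = 4563/5000 ≈ 0.912600
step 4 [4y] bond c/1=1/80: DF=(740289/800000 − 1/80·(0.977800+0.947600+0.912600))/(1+1/80) = 8789/10000 ≈ 0.878900
step 5 [5y] zero: DF = P = 8671/10000 ≈ 0.867100
step 6 [6y] swap r/1=1783/54057: DF=(1 − 1783/54057·(0.977800+0.947600+0.912600+0.878900+0.867100))/(1+1783/54057) = 8217/10000 ≈ 0.821700
step 7 [7y] zero: DF = P = 4013/5000 ≈ 0.802600
step 8 [8y] bond c/1=19/400: DF=(4513141/4000000 − 19/400·(0.977800+0.947600+0.912600+0.878900+0.867100+0.821700+0.802600))/(1+19/400) = 1989/2500 ≈ 0.795600

1 1 4889/5000
2 2 2369/2500
3 3 4563/5000
4 4 8789/10000
5 5 8671/10000
6 6 8217/10000
7 7 4013/5000
8 8 1989/2500
f(5y,6y) = ((8671/10000)/(8217/10000) − 1)/(1) = 454/8217 ≈ 5.5251%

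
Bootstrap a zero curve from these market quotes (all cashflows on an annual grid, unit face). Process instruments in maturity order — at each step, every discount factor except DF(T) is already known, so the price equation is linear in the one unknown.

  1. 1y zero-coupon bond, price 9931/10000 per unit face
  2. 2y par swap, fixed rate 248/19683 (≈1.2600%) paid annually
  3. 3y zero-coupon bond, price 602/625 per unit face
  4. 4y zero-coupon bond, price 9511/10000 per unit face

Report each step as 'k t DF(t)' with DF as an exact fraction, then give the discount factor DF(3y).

1 1 9931/10000
2 2 1219/1250
3 3 602/625
4 4 9511/10000
DF(3y) = 602/625 ≈ 0.963200

step 1 [1y] zero: DF = P = 9931/10000 ≈ 0.993100
step 2 [2y] swap r/1=248/19683: DF=(1 − 248/19683·(0.993100))/(1+248/19683) = 1219/1250 ≈ 0.975200
step 3 [3y] zero: DF = P = 602/625 ≈ 0.963200
step 4 [4y] zero: DF = P = 9511/10000 ≈ 0.951100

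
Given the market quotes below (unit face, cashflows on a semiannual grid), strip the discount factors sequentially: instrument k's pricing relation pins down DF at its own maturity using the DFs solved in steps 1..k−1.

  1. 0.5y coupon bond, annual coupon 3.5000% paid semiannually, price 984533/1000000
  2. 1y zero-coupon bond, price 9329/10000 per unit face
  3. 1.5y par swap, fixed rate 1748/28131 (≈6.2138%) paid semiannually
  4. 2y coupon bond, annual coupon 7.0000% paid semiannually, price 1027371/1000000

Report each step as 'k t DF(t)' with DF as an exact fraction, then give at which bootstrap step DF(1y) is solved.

1 1/2 2419/2500
2 1 9329/10000
3 3/2 4563/5000
4 2 359/400
DF(1y) is solved at step 2

step 1 [0.5y] bond c/2=7/400: DF=(984533/1000000 − 7/400·(0))/(1+7/400) = 2419/2500 ≈ 0.967600
step 2 [1y] zero: DF = P = 9329/10000 ≈ 0.932900
step 3 [1.5y] swap r/2=874/28131: DF=(1 − 874/28131·(0.967600+0.932900))/(1+874/28131) = 4563/5000 ≈ 0.912600
step 4 [2y] bond c/2=7/200: DF=(1027371/1000000 − 7/200·(0.967600+0.932900+0.912600))/(1+7/200) = 359/400 ≈ 0.897500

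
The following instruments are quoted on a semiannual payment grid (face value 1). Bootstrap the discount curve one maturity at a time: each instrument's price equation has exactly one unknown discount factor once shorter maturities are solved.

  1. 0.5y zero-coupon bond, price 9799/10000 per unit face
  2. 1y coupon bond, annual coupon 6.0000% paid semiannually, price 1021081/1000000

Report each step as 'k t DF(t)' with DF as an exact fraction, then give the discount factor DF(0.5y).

step 1 [0.5y] zero: DF = P = 9799/10000 ≈ 0.979900
step 2 [1y] bond c/2=3/100: DF=(1021081/1000000 − 3/100·(0.979900))/(1+3/100) = 2407/2500 ≈ 0.962800

1 1/2 9799/10000
2 1 2407/2500
DF(0.5y) = 9799/10000 ≈ 0.979900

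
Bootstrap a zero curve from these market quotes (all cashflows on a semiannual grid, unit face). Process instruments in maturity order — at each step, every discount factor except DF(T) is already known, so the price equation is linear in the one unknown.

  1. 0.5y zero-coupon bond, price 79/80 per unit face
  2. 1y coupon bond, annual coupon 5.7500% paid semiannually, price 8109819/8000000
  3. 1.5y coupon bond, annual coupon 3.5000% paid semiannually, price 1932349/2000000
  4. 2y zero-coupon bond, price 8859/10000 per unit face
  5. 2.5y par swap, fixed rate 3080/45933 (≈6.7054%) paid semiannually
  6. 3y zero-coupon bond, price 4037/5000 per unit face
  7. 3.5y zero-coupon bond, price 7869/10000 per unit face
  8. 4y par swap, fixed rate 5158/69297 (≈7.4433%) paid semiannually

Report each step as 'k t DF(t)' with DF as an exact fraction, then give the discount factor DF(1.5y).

step 1 [0.5y] zero: DF = P = 79/80 ≈ 0.987500
step 2 [1y] bond c/2=23/800: DF=(8109819/8000000 − 23/800·(0.987500))/(1+23/800) = 4789/5000 ≈ 0.957800
step 3 [1.5y] bond c/2=7/400: DF=(1932349/2000000 − 7/400·(0.987500+0.957800))/(1+7/400) = 9161/10000 ≈ 0.916100
step 4 [2y] zero: DF = P = 8859/10000 ≈ 0.885900
step 5 [2.5y] swap r/2=1540/45933: DF=(1 − 1540/45933·(0.987500+0.957800+0.916100+0.885900))/(1+1540/45933) = 423/500 ≈ 0.846000
step 6 [3y] zero: DF = P = 4037/5000 ≈ 0.807400
step 7 [3.5y] zero: DF = P = 7869/10000 ≈ 0.786900
step 8 [4y] swap r/2=2579/69297: DF=(1 − 2579/69297·(0.987500+0.957800+0.916100+0.885900+0.846000+0.807400+0.786900))/(1+2579/69297) = 7421/10000 ≈ 0.742100

1 1/2 79/80
2 1 4789/5000
3 3/2 9161/10000
4 2 8859/10000
5 5/2 423/500
6 3 4037/5000
7 7/2 7869/10000
8 4 7421/10000
DF(1.5y) = 9161/10000 ≈ 0.916100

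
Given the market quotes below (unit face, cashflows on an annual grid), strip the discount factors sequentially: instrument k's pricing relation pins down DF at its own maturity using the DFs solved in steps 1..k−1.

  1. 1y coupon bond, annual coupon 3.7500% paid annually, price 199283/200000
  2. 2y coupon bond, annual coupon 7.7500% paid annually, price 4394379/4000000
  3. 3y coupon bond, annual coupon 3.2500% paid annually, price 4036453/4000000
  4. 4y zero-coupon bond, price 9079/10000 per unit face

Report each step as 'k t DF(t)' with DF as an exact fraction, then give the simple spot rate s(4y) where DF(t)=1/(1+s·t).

step 1 [1y] bond c/1=3/80: DF=(199283/200000 − 3/80·(0))/(1+3/80) = 2401/2500 ≈ 0.960400
step 2 [2y] bond c/1=31/400: DF=(4394379/4000000 − 31/400·(0.960400))/(1+31/400) = 1901/2000 ≈ 0.950500
step 3 [3y] bond c/1=13/400: DF=(4036453/4000000 − 13/400·(0.960400+0.950500))/(1+13/400) = 2293/2500 ≈ 0.917200
step 4 [4y] zero: DF = P = 9079/10000 ≈ 0.907900

1 1 2401/2500
2 2 1901/2000
3 3 2293/2500
4 4 9079/10000
s(4y) = (1/(9079/10000) − 1)/(4) = 921/36316 ≈ 2.5361%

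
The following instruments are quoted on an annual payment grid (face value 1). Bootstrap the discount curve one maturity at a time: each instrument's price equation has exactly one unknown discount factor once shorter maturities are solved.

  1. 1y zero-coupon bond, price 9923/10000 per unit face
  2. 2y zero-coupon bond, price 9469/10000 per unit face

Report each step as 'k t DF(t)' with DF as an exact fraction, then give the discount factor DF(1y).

step 1 [1y] zero: DF = P = 9923/10000 ≈ 0.992300
step 2 [2y] zero: DF = P = 9469/10000 ≈ 0.946900

1 1 9923/10000
2 2 9469/10000
DF(1y) = 9923/10000 ≈ 0.992300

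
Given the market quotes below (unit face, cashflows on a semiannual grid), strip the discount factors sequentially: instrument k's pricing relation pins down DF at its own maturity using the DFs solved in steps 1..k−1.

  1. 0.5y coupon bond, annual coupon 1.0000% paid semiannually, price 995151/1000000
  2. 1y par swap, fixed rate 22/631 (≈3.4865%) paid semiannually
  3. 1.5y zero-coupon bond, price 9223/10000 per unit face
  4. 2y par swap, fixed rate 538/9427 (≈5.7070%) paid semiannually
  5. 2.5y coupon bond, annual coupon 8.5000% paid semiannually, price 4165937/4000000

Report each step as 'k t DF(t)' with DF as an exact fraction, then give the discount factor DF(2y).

step 1 [0.5y] bond c/2=1/200: DF=(995151/1000000 − 1/200·(0))/(1+1/200) = 4951/5000 ≈ 0.990200
step 2 [1y] swap r/2=11/631: DF=(1 − 11/631·(0.990200))/(1+11/631) = 9659/10000 ≈ 0.965900
step 3 [1.5y] zero: DF = P = 9223/10000 ≈ 0.922300
step 4 [2y] swap r/2=269/9427: DF=(1 − 269/9427·(0.990200+0.965900+0.922300))/(1+269/9427) = 2231/2500 ≈ 0.892400
step 5 [2.5y] bond c/2=17/400: DF=(4165937/4000000 − 17/400·(0.990200+0.965900+0.922300+0.892400))/(1+17/400) = 8453/10000 ≈ 0.845300

1 1/2 4951/5000
2 1 9659/10000
3 3/2 9223/10000
4 2 2231/2500
5 5/2 8453/10000
DF(2y) = 2231/2500 ≈ 0.892400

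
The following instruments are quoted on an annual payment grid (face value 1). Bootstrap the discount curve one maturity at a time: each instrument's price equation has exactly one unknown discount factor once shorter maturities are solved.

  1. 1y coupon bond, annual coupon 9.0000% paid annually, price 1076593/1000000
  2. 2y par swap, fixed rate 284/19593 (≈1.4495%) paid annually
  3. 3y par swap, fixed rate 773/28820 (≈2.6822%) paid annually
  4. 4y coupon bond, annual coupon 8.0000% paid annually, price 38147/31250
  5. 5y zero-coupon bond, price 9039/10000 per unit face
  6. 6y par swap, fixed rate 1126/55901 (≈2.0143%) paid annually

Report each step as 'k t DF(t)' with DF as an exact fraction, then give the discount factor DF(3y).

step 1 [1y] bond c/1=9/100: DF=(1076593/1000000 − 9/100·(0))/(1+9/100) = 9877/10000 ≈ 0.987700
step 2 [2y] swap r/1=284/19593: DF=(1 − 284/19593·(0.987700))/(1+284/19593) = 2429/2500 ≈ 0.971600
step 3 [3y] swap r/1=773/28820: DF=(1 − 773/28820·(0.987700+0.971600))/(1+773/28820) = 9227/10000 ≈ 0.922700
step 4 [4y] bond c/1=2/25: DF=(38147/31250 − 2/25·(0.987700+0.971600+0.922700))/(1+2/25) = 573/625 ≈ 0.916800
step 5 [5y] zero: DF = P = 9039/10000 ≈ 0.903900
step 6 [6y] swap r/1=1126/55901: DF=(1 − 1126/55901·(0.987700+0.971600+0.922700+0.916800+0.903900))/(1+1126/55901) = 4437/5000 ≈ 0.887400

1 1 9877/10000
2 2 2429/2500
3 3 9227/10000
4 4 573/625
5 5 9039/10000
6 6 4437/5000
DF(3y) = 9227/10000 ≈ 0.922700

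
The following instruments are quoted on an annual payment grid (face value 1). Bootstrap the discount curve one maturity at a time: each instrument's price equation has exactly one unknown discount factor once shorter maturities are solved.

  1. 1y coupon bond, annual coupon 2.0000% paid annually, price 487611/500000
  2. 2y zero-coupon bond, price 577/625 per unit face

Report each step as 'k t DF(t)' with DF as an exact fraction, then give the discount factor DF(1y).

1 1 9561/10000
2 2 577/625
DF(1y) = 9561/10000 ≈ 0.956100

step 1 [1y] bond c/1=1/50: DF=(487611/500000 − 1/50·(0))/(1+1/50) = 9561/10000 ≈ 0.956100
step 2 [2y] zero: DF = P = 577/625 ≈ 0.923200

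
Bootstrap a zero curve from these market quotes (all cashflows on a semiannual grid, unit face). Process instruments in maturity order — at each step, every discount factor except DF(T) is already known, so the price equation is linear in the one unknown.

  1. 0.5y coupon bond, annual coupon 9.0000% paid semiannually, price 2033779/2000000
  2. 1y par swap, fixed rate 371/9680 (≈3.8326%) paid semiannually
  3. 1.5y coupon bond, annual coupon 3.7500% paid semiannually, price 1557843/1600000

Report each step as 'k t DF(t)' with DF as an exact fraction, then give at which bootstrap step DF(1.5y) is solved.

step 1 [0.5y] bond c/2=9/200: DF=(2033779/2000000 − 9/200·(0))/(1+9/200) = 9731/10000 ≈ 0.973100
step 2 [1y] swap r/2=371/19360: DF=(1 − 371/19360·(0.973100))/(1+371/19360) = 9629/10000 ≈ 0.962900
step 3 [1.5y] bond c/2=3/160: DF=(1557843/1600000 − 3/160·(0.973100+0.962900))/(1+3/160) = 9201/10000 ≈ 0.920100

1 1/2 9731/10000
2 1 9629/10000
3 3/2 9201/10000
DF(1.5y) is solved at step 3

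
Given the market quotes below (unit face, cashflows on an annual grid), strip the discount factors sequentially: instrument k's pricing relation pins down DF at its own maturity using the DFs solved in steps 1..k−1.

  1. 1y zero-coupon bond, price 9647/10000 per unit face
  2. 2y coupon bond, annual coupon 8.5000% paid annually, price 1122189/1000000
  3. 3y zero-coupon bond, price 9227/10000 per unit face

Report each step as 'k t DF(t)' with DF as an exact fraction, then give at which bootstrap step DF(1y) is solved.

step 1 [1y] zero: DF = P = 9647/10000 ≈ 0.964700
step 2 [2y] bond c/1=17/200: DF=(1122189/1000000 − 17/200·(0.964700))/(1+17/200) = 9587/10000 ≈ 0.958700
step 3 [3y] zero: DF = P = 9227/10000 ≈ 0.922700

1 1 9647/10000
2 2 9587/10000
3 3 9227/10000
DF(1y) is solved at step 1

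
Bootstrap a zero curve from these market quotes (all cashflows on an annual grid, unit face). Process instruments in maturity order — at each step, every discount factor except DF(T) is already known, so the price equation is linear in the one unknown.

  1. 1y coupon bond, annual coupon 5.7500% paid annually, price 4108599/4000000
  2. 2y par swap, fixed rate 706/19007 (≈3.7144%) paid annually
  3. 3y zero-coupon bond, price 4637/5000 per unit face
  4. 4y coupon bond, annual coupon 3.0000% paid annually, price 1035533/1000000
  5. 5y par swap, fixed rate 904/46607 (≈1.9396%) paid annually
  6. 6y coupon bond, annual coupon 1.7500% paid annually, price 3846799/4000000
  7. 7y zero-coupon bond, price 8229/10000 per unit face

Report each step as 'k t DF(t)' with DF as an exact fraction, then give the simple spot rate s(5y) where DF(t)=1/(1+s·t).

1 1 9713/10000
2 2 4647/5000
3 3 4637/5000
4 4 923/1000
5 5 1137/1250
6 6 173/200
7 7 8229/10000
s(5y) = (1/(1137/1250) − 1)/(5) = 113/5685 ≈ 1.9877%

step 1 [1y] bond c/1=23/400: DF=(4108599/4000000 − 23/400·(0))/(1+23/400) = 9713/10000 ≈ 0.971300
step 2 [2y] swap r/1=706/19007: DF=(1 − 706/19007·(0.971300))/(1+706/19007) = 4647/5000 ≈ 0.929400
step 3 [3y] zero: DF = P = 4637/5000 ≈ 0.927400
step 4 [4y] bond c/1=3/100: DF=(1035533/1000000 − 3/100·(0.971300+0.929400+0.927400))/(1+3/100) = 923/1000 ≈ 0.923000
step 5 [5y] swap r/1=904/46607: DF=(1 − 904/46607·(0.971300+0.929400+0.927400+0.923000))/(1+904/46607) = 1137/1250 ≈ 0.909600
step 6 [6y] bond c/1=7/400: DF=(3846799/4000000 − 7/400·(0.971300+0.929400+0.927400+0.923000+0.909600))/(1+7/400) = 173/200 ≈ 0.865000
step 7 [7y] zero: DF = P = 8229/10000 ≈ 0.822900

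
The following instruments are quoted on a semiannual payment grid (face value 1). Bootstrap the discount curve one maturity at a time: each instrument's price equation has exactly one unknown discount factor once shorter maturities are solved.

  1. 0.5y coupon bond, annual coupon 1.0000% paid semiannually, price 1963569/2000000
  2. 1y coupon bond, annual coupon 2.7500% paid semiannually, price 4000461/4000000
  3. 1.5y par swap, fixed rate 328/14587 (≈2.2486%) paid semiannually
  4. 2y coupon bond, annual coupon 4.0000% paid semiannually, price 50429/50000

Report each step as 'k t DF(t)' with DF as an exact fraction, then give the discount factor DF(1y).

step 1 [0.5y] bond c/2=1/200: DF=(1963569/2000000 − 1/200·(0))/(1+1/200) = 9769/10000 ≈ 0.976900
step 2 [1y] bond c/2=11/800: DF=(4000461/4000000 − 11/800·(0.976900))/(1+11/800) = 9733/10000 ≈ 0.973300
step 3 [1.5y] swap r/2=164/14587: DF=(1 − 164/14587·(0.976900+0.973300))/(1+164/14587) = 1209/1250 ≈ 0.967200
step 4 [2y] bond c/2=1/50: DF=(50429/50000 − 1/50·(0.976900+0.973300+0.967200))/(1+1/50) = 2329/2500 ≈ 0.931600

1 1/2 9769/10000
2 1 9733/10000
3 3/2 1209/1250
4 2 2329/2500
DF(1y) = 9733/10000 ≈ 0.973300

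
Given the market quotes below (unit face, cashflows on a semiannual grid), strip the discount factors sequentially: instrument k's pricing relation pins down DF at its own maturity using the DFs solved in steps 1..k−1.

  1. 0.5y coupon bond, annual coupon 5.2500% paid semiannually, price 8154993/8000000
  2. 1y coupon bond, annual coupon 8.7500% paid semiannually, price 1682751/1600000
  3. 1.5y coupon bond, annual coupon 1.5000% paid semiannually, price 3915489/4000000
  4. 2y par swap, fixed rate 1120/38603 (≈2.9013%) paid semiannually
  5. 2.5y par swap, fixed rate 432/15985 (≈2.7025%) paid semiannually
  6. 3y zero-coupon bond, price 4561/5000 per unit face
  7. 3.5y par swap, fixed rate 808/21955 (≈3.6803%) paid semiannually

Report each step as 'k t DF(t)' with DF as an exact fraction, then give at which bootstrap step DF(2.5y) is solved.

step 1 [0.5y] bond c/2=21/800: DF=(8154993/8000000 − 21/800·(0))/(1+21/800) = 9933/10000 ≈ 0.993300
step 2 [1y] bond c/2=7/160: DF=(1682751/1600000 − 7/160·(0.993300))/(1+7/160) = 483/500 ≈ 0.966000
step 3 [1.5y] bond c/2=3/400: DF=(3915489/4000000 − 3/400·(0.993300+0.966000))/(1+3/400) = 957/1000 ≈ 0.957000
step 4 [2y] swap r/2=560/38603: DF=(1 − 560/38603·(0.993300+0.966000+0.957000))/(1+560/38603) = 118/125 ≈ 0.944000
step 5 [2.5y] swap r/2=216/15985: DF=(1 − 216/15985·(0.993300+0.966000+0.957000+0.944000))/(1+216/15985) = 1169/1250 ≈ 0.935200
step 6 [3y] zero: DF = P = 4561/5000 ≈ 0.912200
step 7 [3.5y] swap r/2=404/21955: DF=(1 − 404/21955·(0.993300+0.966000+0.957000+0.944000+0.935200+0.912200))/(1+404/21955) = 2197/2500 ≈ 0.878800

1 1/2 9933/10000
2 1 483/500
3 3/2 957/1000
4 2 118/125
5 5/2 1169/1250
6 3 4561/5000
7 7/2 2197/2500
DF(2.5y) is solved at step 5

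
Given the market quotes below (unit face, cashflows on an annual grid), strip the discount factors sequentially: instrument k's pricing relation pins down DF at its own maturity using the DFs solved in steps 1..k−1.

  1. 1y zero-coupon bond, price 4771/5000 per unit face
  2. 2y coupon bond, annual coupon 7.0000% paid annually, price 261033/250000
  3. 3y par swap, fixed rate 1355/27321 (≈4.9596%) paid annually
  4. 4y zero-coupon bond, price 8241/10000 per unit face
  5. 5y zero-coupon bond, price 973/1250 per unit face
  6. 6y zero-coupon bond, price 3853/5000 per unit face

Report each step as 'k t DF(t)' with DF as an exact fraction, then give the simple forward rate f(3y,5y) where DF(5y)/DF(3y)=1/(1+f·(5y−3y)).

1 1 4771/5000
2 2 4567/5000
3 3 1729/2000
4 4 8241/10000
5 5 973/1250
6 6 3853/5000
f(3y,5y) = ((1729/2000)/(973/1250) − 1)/(2) = 123/2224 ≈ 5.5306%

step 1 [1y] zero: DF = P = 4771/5000 ≈ 0.954200
step 2 [2y] bond c/1=7/100: DF=(261033/250000 − 7/100·(0.954200))/(1+7/100) = 4567/5000 ≈ 0.913400
step 3 [3y] swap r/1=1355/27321: DF=(1 − 1355/27321·(0.954200+0.913400))/(1+1355/27321) = 1729/2000 ≈ 0.864500
step 4 [4y] zero: DF = P = 8241/10000 ≈ 0.824100
step 5 [5y] zero: DF = P = 973/1250 ≈ 0.778400
step 6 [6y] zero: DF = P = 3853/5000 ≈ 0.770600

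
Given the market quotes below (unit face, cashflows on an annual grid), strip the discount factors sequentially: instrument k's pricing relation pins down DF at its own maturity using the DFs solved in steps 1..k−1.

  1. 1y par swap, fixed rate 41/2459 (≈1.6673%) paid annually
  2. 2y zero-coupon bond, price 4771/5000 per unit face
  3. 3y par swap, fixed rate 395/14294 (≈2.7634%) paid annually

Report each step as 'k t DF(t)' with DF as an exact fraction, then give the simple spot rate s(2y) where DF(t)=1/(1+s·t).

1 1 2459/2500
2 2 4771/5000
3 3 921/1000
s(2y) = (1/(4771/5000) − 1)/(2) = 229/9542 ≈ 2.3999%

step 1 [1y] swap r/1=41/2459: DF=(1 − 41/2459·(0))/(1+41/2459) = 2459/2500 ≈ 0.983600
step 2 [2y] zero: DF = P = 4771/5000 ≈ 0.954200
step 3 [3y] swap r/1=395/14294: DF=(1 − 395/14294·(0.983600+0.954200))/(1+395/14294) = 921/1000 ≈ 0.921000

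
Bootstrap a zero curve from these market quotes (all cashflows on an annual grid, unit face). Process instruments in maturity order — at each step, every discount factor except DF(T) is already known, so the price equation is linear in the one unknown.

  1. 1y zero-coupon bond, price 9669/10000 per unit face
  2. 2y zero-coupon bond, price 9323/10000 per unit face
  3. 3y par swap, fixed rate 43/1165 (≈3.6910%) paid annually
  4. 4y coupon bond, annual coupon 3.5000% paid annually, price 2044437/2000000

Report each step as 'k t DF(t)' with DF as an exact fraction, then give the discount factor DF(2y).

step 1 [1y] zero: DF = P = 9669/10000 ≈ 0.966900
step 2 [2y] zero: DF = P = 9323/10000 ≈ 0.932300
step 3 [3y] swap r/1=43/1165: DF=(1 − 43/1165·(0.966900+0.932300))/(1+43/1165) = 1121/1250 ≈ 0.896800
step 4 [4y] bond c/1=7/200: DF=(2044437/2000000 − 7/200·(0.966900+0.932300+0.896800))/(1+7/200) = 8931/10000 ≈ 0.893100

1 1 9669/10000
2 2 9323/10000
3 3 1121/1250
4 4 8931/10000
DF(2y) = 9323/10000 ≈ 0.932300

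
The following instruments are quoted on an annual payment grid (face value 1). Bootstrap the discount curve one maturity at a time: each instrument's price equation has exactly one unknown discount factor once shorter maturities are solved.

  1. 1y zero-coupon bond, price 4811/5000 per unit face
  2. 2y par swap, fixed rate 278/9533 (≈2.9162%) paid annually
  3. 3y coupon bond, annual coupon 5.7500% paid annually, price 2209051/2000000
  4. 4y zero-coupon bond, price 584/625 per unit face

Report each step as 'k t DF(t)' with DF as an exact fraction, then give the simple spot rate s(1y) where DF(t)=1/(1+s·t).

1 1 4811/5000
2 2 2361/2500
3 3 588/625
4 4 584/625
s(1y) = (1/(4811/5000) − 1)/(1) = 189/4811 ≈ 3.9285%

step 1 [1y] zero: DF = P = 4811/5000 ≈ 0.962200
step 2 [2y] swap r/1=278/9533: DF=(1 − 278/9533·(0.962200))/(1+278/9533) = 2361/2500 ≈ 0.944400
step 3 [3y] bond c/1=23/400: DF=(2209051/2000000 − 23/400·(0.962200+0.944400))/(1+23/400) = 588/625 ≈ 0.940800
step 4 [4y] zero: DF = P = 584/625 ≈ 0.934400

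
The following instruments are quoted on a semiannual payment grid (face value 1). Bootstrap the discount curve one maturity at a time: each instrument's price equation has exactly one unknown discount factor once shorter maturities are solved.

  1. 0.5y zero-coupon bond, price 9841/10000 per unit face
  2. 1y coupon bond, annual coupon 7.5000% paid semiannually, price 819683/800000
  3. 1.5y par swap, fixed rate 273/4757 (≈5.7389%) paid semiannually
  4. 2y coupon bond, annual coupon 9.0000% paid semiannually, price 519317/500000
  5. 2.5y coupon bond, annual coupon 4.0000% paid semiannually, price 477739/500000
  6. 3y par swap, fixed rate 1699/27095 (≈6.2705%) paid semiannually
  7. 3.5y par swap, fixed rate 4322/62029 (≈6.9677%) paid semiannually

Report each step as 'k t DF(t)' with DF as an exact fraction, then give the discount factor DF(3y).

1 1/2 9841/10000
2 1 119/125
3 3/2 9181/10000
4 2 871/1000
5 5/2 8637/10000
6 3 8301/10000
7 7/2 7839/10000
DF(3y) = 8301/10000 ≈ 0.830100

step 1 [0.5y] zero: DF = P = 9841/10000 ≈ 0.984100
step 2 [1y] bond c/2=3/80: DF=(819683/800000 − 3/80·(0.984100))/(1+3/80) = 119/125 ≈ 0.952000
step 3 [1.5y] swap r/2=273/9514: DF=(1 − 273/9514·(0.984100+0.952000))/(1+273/9514) = 9181/10000 ≈ 0.918100
step 4 [2y] bond c/2=9/200: DF=(519317/500000 − 9/200·(0.984100+0.952000+0.918100))/(1+9/200) = 871/1000 ≈ 0.871000
step 5 [2.5y] bond c/2=1/50: DF=(477739/500000 − 1/50·(0.984100+0.952000+0.918100+0.871000))/(1+1/50) = 8637/10000 ≈ 0.863700
step 6 [3y] swap r/2=1699/54190: DF=(1 − 1699/54190·(0.984100+0.952000+0.918100+0.871000+0.863700))/(1+1699/54190) = 8301/10000 ≈ 0.830100
step 7 [3.5y] swap r/2=2161/62029: DF=(1 − 2161/62029·(0.984100+0.952000+0.918100+0.871000+0.863700+0.830100))/(1+2161/62029) = 7839/10000 ≈ 0.783900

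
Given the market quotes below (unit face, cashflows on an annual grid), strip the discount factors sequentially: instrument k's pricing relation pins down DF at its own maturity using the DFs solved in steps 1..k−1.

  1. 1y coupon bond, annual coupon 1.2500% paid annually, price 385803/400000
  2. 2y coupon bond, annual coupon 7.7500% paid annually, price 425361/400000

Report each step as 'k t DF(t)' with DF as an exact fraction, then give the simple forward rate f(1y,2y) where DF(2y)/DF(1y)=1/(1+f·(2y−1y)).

step 1 [1y] bond c/1=1/80: DF=(385803/400000 − 1/80·(0))/(1+1/80) = 4763/5000 ≈ 0.952600
step 2 [2y] bond c/1=31/400: DF=(425361/400000 − 31/400·(0.952600))/(1+31/400) = 574/625 ≈ 0.918400

1 1 4763/5000
2 2 574/625
f(1y,2y) = ((4763/5000)/(574/625) − 1)/(1) = 171/4592 ≈ 3.7239%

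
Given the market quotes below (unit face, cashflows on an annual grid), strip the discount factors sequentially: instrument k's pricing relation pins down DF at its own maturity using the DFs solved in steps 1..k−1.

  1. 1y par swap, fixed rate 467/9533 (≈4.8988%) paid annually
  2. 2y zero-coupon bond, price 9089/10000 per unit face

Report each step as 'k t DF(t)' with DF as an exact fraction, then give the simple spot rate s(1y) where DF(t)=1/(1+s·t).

step 1 [1y] swap r/1=467/9533: DF=(1 − 467/9533·(0))/(1+467/9533) = 9533/10000 ≈ 0.953300
step 2 [2y] zero: DF = P = 9089/10000 ≈ 0.908900

1 1 9533/10000
2 2 9089/10000
s(1y) = (1/(9533/10000) − 1)/(1) = 467/9533 ≈ 4.8988%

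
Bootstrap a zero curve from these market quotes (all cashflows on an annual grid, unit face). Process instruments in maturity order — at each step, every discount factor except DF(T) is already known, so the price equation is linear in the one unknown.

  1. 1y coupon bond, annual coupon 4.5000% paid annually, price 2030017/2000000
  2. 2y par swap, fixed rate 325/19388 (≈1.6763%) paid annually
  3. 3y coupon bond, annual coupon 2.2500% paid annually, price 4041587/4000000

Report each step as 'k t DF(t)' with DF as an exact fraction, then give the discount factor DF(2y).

step 1 [1y] bond c/1=9/200: DF=(2030017/2000000 − 9/200·(0))/(1+9/200) = 9713/10000 ≈ 0.971300
step 2 [2y] swap r/1=325/19388: DF=(1 − 325/19388·(0.971300))/(1+325/19388) = 387/400 ≈ 0.967500
step 3 [3y] bond c/1=9/400: DF=(4041587/4000000 − 9/400·(0.971300+0.967500))/(1+9/400) = 1891/2000 ≈ 0.945500

1 1 9713/10000
2 2 387/400
3 3 1891/2000
DF(2y) = 387/400 ≈ 0.967500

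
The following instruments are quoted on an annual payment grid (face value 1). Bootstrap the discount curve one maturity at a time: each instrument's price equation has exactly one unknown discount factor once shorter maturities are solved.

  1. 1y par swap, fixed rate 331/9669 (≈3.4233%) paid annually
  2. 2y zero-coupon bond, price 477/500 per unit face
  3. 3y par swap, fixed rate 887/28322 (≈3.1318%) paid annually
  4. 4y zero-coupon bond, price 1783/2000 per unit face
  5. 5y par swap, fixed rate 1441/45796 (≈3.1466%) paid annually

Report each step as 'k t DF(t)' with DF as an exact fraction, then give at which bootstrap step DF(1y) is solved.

step 1 [1y] swap r/1=331/9669: DF=(1 − 331/9669·(0))/(1+331/9669) = 9669/10000 ≈ 0.966900
step 2 [2y] zero: DF = P = 477/500 ≈ 0.954000
step 3 [3y] swap r/1=887/28322: DF=(1 − 887/28322·(0.966900+0.954000))/(1+887/28322) = 9113/10000 ≈ 0.911300
step 4 [4y] zero: DF = P = 1783/2000 ≈ 0.891500
step 5 [5y] swap r/1=1441/45796: DF=(1 − 1441/45796·(0.966900+0.954000+0.911300+0.891500))/(1+1441/45796) = 8559/10000 ≈ 0.855900

1 1 9669/10000
2 2 477/500
3 3 9113/10000
4 4 1783/2000
5 5 8559/10000
DF(1y) is solved at step 1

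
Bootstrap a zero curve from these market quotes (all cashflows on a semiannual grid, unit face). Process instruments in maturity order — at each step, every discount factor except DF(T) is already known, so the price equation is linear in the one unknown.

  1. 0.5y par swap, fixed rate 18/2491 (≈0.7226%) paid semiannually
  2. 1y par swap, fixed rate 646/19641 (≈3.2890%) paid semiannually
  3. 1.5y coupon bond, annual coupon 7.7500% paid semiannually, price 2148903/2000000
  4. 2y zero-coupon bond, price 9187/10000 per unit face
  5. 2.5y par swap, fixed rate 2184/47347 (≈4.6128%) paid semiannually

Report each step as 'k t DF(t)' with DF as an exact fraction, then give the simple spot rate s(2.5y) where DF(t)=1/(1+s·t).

1 1/2 2491/2500
2 1 9677/10000
3 3/2 9611/10000
4 2 9187/10000
5 5/2 2227/2500
s(2.5y) = (1/(2227/2500) − 1)/(5/2) = 546/11135 ≈ 4.9035%

step 1 [0.5y] swap r/2=9/2491: DF=(1 − 9/2491·(0))/(1+9/2491) = 2491/2500 ≈ 0.996400
step 2 [1y] swap r/2=323/19641: DF=(1 − 323/19641·(0.996400))/(1+323/19641) = 9677/10000 ≈ 0.967700
step 3 [1.5y] bond c/2=31/800: DF=(2148903/2000000 − 31/800·(0.996400+0.967700))/(1+31/800) = 9611/10000 ≈ 0.961100
step 4 [2y] zero: DF = P = 9187/10000 ≈ 0.918700
step 5 [2.5y] swap r/2=1092/47347: DF=(1 − 1092/47347·(0.996400+0.967700+0.961100+0.918700))/(1+1092/47347) = 2227/2500 ≈ 0.890800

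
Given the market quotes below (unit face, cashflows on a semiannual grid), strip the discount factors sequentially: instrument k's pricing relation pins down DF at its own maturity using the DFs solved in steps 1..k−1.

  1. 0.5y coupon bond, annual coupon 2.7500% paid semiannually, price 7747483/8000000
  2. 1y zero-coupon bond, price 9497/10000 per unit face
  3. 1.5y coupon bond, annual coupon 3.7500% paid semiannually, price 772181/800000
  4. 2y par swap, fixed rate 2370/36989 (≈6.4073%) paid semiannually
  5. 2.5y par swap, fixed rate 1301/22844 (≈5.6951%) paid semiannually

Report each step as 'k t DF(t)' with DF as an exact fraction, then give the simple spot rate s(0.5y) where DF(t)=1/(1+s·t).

step 1 [0.5y] bond c/2=11/800: DF=(7747483/8000000 − 11/800·(0))/(1+11/800) = 9553/10000 ≈ 0.955300
step 2 [1y] zero: DF = P = 9497/10000 ≈ 0.949700
step 3 [1.5y] bond c/2=3/160: DF=(772181/800000 − 3/160·(0.955300+0.949700))/(1+3/160) = 2281/2500 ≈ 0.912400
step 4 [2y] swap r/2=1185/36989: DF=(1 − 1185/36989·(0.955300+0.949700+0.912400))/(1+1185/36989) = 1763/2000 ≈ 0.881500
step 5 [2.5y] swap r/2=1301/45688: DF=(1 − 1301/45688·(0.955300+0.949700+0.912400+0.881500))/(1+1301/45688) = 8699/10000 ≈ 0.869900

1 1/2 9553/10000
2 1 9497/10000
3 3/2 2281/2500
4 2 1763/2000
5 5/2 8699/10000
s(0.5y) = (1/(9553/10000) − 1)/(1/2) = 894/9553 ≈ 9.3583%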